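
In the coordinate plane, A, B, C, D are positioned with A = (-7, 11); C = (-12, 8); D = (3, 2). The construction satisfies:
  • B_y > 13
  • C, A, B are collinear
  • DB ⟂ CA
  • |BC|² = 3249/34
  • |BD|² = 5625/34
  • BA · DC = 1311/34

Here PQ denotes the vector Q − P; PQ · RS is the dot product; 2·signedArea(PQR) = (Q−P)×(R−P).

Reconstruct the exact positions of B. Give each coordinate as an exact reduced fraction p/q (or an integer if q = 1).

B = (-123/34, 443/34)

1. B_x = -123/34  [C, A, B are collinear ∩ DB ⟂ CA]
2. B_y = 443/34  [C, A, B are collinear ∩ DB ⟂ CA]
   → B = (-123/34, 443/34)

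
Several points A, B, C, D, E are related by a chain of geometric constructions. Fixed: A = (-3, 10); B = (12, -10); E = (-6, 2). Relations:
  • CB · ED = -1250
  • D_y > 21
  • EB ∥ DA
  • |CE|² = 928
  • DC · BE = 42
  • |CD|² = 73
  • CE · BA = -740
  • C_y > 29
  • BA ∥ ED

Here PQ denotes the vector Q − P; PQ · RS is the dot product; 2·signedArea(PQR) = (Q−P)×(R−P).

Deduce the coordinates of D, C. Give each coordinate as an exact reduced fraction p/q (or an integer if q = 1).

C = (-18, 30)
D = (-21, 22)

1. D_x = -21  [EB ∥ DA ∩ BA ∥ ED]
2. D_y = 22  [EB ∥ DA ∩ BA ∥ ED]
   → D = (-21, 22)
3. C_x = -18  [CE · BA = -740 ∩ DC · BE = 42]
4. C_y = 30  [CE · BA = -740 ∩ DC · BE = 42]
   → C = (-18, 30)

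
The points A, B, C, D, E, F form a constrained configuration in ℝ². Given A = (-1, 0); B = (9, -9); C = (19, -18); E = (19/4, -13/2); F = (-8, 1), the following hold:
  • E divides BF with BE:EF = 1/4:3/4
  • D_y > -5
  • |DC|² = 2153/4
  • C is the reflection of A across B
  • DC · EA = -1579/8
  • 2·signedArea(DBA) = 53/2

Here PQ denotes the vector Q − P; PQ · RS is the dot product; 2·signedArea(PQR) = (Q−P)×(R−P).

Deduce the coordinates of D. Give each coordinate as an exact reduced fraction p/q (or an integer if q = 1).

1. D_x = 1/2  [2·signedArea(DBA) = 53/2 ∩ DC · EA = -1579/8]
2. D_y = -4  [2·signedArea(DBA) = 53/2 ∩ DC · EA = -1579/8]
   → D = (1/2, -4)

D = (1/2, -4)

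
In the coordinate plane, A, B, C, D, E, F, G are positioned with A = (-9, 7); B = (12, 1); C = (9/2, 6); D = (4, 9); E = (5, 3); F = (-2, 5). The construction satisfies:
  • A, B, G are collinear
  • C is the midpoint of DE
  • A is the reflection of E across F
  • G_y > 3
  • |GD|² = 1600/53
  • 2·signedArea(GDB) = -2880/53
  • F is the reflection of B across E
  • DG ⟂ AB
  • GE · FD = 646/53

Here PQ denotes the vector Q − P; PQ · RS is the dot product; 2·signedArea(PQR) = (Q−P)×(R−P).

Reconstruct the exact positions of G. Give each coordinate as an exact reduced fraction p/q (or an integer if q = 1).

1. G_x = 132/53  [A, B, G are collinear ∩ DG ⟂ AB]
2. G_y = 197/53  [A, B, G are collinear ∩ DG ⟂ AB]
   → G = (132/53, 197/53)

G = (132/53, 197/53)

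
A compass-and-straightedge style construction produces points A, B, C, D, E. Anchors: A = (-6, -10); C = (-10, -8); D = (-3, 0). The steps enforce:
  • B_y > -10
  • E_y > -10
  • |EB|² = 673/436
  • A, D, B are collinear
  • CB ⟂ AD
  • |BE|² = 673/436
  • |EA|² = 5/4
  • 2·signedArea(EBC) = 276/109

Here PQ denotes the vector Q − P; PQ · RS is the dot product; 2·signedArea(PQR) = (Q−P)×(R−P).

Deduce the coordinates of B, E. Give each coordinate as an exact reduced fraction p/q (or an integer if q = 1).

1. B_x = -630/109  [A, D, B are collinear ∩ CB ⟂ AD]
2. B_y = -1010/109  [A, D, B are collinear ∩ CB ⟂ AD]
   → B = (-630/109, -1010/109)
3. E_x = -7  [line -138/109·x + -460/109·y + -5336/109 = 0 ∩ |EB|² = 673/436]
4. E_y = -19/2  [line -138/109·x + -460/109·y + -5336/109 = 0 ∩ |EB|² = 673/436]
   → E = (-7, -19/2)

B = (-630/109, -1010/109)
E = (-7, -19/2)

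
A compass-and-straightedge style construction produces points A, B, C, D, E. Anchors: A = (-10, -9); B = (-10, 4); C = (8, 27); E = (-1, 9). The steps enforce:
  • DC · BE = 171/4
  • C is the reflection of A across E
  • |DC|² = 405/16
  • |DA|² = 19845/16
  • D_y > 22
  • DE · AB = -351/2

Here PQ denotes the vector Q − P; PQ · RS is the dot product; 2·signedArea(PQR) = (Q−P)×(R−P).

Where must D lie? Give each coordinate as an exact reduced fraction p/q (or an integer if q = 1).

1. D_x = 23/4  [DC · BE = 171/4 ∩ DE · AB = -351/2]
2. D_y = 45/2  [DC · BE = 171/4 ∩ DE · AB = -351/2]
   → D = (23/4, 45/2)

D = (23/4, 45/2)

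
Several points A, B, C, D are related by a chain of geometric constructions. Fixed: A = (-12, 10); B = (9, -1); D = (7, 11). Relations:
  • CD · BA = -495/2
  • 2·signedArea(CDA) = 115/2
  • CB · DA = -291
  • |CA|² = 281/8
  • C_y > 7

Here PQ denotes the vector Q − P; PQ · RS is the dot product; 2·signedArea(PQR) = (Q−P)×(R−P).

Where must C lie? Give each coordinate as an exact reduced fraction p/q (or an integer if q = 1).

C = (-27/4, 29/4)

1. C_x = -27/4  [2·signedArea(CDA) = 115/2 ∩ CB · DA = -291]
2. C_y = 29/4  [2·signedArea(CDA) = 115/2 ∩ CB · DA = -291]
   → C = (-27/4, 29/4)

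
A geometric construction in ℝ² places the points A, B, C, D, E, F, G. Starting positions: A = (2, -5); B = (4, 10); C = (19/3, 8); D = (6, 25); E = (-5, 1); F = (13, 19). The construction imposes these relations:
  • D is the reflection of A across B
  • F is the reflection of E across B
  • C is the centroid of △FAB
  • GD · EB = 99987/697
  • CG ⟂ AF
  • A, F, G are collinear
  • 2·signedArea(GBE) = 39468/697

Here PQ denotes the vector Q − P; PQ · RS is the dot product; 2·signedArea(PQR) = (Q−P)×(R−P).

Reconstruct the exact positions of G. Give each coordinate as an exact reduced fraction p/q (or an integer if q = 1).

1. G_x = 16051/2091  [A, F, G are collinear ∩ CG ⟂ AF]
2. G_y = 5147/697  [A, F, G are collinear ∩ CG ⟂ AF]
   → G = (16051/2091, 5147/697)

G = (16051/2091, 5147/697)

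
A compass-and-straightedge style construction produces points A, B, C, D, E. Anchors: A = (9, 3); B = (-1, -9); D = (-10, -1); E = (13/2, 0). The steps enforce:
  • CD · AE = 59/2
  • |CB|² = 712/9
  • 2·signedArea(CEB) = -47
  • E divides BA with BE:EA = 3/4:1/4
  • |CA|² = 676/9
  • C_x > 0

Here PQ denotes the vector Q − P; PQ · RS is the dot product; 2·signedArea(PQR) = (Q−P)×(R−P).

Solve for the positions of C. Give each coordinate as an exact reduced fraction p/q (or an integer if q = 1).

C = (1, -1/3)

1. C_x = 1  [2·signedArea(CEB) = -47 ∩ CD · AE = 59/2]
2. C_y = -1/3  [2·signedArea(CEB) = -47 ∩ CD · AE = 59/2]
   → C = (1, -1/3)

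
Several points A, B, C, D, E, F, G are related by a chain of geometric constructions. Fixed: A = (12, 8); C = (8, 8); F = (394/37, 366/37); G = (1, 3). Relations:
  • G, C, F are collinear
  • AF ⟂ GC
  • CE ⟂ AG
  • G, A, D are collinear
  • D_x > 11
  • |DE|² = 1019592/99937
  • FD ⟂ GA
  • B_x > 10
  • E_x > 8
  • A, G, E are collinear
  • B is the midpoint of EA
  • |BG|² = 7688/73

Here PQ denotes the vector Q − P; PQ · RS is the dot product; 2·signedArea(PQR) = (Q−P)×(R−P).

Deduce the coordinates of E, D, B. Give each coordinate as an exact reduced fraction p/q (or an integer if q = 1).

B = (755/73, 529/73)
D = (31312/2701, 21108/2701)
E = (634/73, 474/73)

1. E_x = 634/73  [A, G, E are collinear ∩ CE ⟂ AG]
2. E_y = 474/73  [A, G, E are collinear ∩ CE ⟂ AG]
   → E = (634/73, 474/73)
3. D_x = 31312/2701  [G, A, D are collinear ∩ FD ⟂ GA]
4. D_y = 21108/2701  [G, A, D are collinear ∩ FD ⟂ GA]
   → D = (31312/2701, 21108/2701)
5. B_x = 755/73  [B is the midpoint of EA]
6. B_y = 529/73  [B is the midpoint of EA]
   → B = (755/73, 529/73)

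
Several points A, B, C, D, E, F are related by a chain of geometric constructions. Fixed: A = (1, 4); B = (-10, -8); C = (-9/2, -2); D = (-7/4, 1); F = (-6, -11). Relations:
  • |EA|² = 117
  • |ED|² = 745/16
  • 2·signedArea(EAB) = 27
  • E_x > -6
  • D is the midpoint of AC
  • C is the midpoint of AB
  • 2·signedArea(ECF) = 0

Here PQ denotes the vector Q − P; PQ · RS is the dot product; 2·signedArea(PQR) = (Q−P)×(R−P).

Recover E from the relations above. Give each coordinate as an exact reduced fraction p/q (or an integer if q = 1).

E = (-5, -5)

1. E_x = -5  [2·signedArea(ECF) = 0 ∩ 2·signedArea(EAB) = 27]
2. E_y = -5  [2·signedArea(ECF) = 0 ∩ 2·signedArea(EAB) = 27]
   → E = (-5, -5)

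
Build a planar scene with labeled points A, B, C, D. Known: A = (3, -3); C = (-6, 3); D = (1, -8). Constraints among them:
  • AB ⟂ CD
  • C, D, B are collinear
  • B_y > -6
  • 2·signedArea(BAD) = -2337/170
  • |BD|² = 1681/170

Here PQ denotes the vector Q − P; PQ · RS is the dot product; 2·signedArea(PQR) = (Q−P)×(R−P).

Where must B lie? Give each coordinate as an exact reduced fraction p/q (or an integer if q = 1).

B = (-117/170, -909/170)

1. B_x = -117/170  [C, D, B are collinear ∩ AB ⟂ CD]
2. B_y = -909/170  [C, D, B are collinear ∩ AB ⟂ CD]
   → B = (-117/170, -909/170)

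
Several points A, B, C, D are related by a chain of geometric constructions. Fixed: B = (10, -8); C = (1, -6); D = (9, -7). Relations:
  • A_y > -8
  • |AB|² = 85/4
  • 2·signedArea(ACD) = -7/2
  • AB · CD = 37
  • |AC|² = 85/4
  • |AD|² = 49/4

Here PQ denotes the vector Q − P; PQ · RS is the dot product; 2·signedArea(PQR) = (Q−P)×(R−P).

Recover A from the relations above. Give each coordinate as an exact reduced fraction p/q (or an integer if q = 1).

1. A_x = 11/2  [AB · CD = 37 ∩ 2·signedArea(ACD) = -7/2]
2. A_y = -7  [AB · CD = 37 ∩ 2·signedArea(ACD) = -7/2]
   → A = (11/2, -7)

A = (11/2, -7)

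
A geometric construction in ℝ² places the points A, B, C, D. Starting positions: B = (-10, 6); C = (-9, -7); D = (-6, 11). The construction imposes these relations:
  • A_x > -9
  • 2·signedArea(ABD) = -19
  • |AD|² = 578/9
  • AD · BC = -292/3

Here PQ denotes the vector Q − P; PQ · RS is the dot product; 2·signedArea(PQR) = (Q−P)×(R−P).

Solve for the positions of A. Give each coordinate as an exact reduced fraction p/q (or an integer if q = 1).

A = (-25/3, 10/3)

1. A_x = -25/3  [2·signedArea(ABD) = -19 ∩ AD · BC = -292/3]
2. A_y = 10/3  [2·signedArea(ABD) = -19 ∩ AD · BC = -292/3]
   → A = (-25/3, 10/3)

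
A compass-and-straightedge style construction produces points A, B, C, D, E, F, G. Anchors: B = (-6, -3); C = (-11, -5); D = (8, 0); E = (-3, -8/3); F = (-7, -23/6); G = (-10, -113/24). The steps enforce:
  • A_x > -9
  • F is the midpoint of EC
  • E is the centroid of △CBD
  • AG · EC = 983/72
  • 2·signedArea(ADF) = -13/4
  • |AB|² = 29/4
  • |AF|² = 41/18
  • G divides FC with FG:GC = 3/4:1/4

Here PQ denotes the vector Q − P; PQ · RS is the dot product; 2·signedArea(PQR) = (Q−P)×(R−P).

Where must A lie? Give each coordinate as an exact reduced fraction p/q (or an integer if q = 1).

1. A_x = -17/2  [2·signedArea(ADF) = -13/4 ∩ AG · EC = 983/72]
2. A_y = -4  [2·signedArea(ADF) = -13/4 ∩ AG · EC = 983/72]
   → A = (-17/2, -4)

A = (-17/2, -4)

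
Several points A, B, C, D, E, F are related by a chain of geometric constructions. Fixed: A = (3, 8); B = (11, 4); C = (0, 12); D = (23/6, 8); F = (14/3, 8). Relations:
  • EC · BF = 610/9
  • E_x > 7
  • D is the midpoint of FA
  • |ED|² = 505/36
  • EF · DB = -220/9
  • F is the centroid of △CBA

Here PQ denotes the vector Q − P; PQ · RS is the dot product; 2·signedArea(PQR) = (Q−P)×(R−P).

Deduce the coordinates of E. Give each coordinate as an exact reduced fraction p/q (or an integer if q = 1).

1. E_x = 22/3  [EC · BF = 610/9 ∩ EF · DB = -220/9]
2. E_y = 20/3  [EC · BF = 610/9 ∩ EF · DB = -220/9]
   → E = (22/3, 20/3)

E = (22/3, 20/3)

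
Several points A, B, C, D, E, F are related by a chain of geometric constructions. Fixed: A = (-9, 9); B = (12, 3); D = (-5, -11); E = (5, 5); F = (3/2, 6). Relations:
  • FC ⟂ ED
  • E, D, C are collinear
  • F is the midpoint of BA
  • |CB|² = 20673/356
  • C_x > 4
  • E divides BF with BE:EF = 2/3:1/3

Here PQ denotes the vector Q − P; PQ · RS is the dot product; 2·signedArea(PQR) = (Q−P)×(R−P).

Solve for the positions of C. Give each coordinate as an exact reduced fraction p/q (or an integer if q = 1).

1. C_x = 795/178  [E, D, C are collinear ∩ FC ⟂ ED]
2. C_y = 369/89  [E, D, C are collinear ∩ FC ⟂ ED]
   → C = (795/178, 369/89)

C = (795/178, 369/89)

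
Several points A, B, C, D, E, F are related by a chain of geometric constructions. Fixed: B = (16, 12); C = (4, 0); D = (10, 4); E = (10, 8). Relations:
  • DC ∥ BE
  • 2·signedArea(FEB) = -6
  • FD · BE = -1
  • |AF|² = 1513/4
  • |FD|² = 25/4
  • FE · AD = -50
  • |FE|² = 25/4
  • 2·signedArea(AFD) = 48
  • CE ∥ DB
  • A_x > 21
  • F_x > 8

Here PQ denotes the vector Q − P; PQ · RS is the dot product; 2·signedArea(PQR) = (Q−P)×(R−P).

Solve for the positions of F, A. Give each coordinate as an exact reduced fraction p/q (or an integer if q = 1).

1. F_x = 17/2  [2·signedArea(FEB) = -6 ∩ FD · BE = -1]
2. F_y = 6  [2·signedArea(FEB) = -6 ∩ FD · BE = -1]
   → F = (17/2, 6)
3. A_x = 22  [2·signedArea(AFD) = 48 ∩ FE · AD = -50]
4. A_y = 20  [2·signedArea(AFD) = 48 ∩ FE · AD = -50]
   → A = (22, 20)

A = (22, 20)
F = (17/2, 6)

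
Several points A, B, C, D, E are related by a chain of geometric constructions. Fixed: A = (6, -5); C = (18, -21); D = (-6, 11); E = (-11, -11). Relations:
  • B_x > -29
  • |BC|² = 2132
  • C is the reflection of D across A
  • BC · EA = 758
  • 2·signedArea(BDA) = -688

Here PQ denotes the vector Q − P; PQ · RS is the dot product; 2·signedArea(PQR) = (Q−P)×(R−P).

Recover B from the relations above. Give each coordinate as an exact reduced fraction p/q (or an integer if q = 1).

B = (-28, -17)

1. B_x = -28  [2·signedArea(BDA) = -688 ∩ BC · EA = 758]
2. B_y = -17  [2·signedArea(BDA) = -688 ∩ BC · EA = 758]
   → B = (-28, -17)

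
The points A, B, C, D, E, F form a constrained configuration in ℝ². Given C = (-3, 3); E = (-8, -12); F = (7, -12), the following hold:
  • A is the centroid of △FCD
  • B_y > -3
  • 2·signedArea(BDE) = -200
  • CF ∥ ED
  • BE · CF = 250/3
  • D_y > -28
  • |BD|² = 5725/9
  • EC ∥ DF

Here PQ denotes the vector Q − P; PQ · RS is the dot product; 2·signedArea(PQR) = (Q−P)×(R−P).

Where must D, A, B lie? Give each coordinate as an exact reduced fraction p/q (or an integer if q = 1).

1. D_x = 2  [EC ∥ DF ∩ CF ∥ ED]
2. D_y = -27  [EC ∥ DF ∩ CF ∥ ED]
   → D = (2, -27)
3. A_x = 2  [A is the centroid of △FCD]
4. A_y = -12  [A is the centroid of △FCD]
   → A = (2, -12)
5. B_x = -4/3  [BE · CF = 250/3 ∩ 2·signedArea(BDE) = -200]
6. B_y = -2  [BE · CF = 250/3 ∩ 2·signedArea(BDE) = -200]
   → B = (-4/3, -2)

A = (2, -12)
B = (-4/3, -2)
D = (2, -27)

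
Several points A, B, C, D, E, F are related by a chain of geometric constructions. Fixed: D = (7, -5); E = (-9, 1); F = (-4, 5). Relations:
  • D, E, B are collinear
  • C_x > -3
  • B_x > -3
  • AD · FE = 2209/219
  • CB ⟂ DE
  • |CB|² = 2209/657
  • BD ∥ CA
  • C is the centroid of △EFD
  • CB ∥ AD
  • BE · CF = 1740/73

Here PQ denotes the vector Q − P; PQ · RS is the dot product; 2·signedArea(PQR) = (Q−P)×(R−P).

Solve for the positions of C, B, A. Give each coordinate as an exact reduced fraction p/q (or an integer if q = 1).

1. C_x = -2  [C is the centroid of △EFD]
2. C_y = 1/3  [C is the centroid of △EFD]
   → C = (-2, 1/3)
3. B_x = -193/73  [D, E, B are collinear ∩ CB ⟂ DE]
4. B_y = -101/73  [D, E, B are collinear ∩ CB ⟂ DE]
   → B = (-193/73, -101/73)
5. A_x = 558/73  [CB ∥ AD ∩ BD ∥ CA]
6. A_y = -719/219  [CB ∥ AD ∩ BD ∥ CA]
   → A = (558/73, -719/219)

A = (558/73, -719/219)
B = (-193/73, -101/73)
C = (-2, 1/3)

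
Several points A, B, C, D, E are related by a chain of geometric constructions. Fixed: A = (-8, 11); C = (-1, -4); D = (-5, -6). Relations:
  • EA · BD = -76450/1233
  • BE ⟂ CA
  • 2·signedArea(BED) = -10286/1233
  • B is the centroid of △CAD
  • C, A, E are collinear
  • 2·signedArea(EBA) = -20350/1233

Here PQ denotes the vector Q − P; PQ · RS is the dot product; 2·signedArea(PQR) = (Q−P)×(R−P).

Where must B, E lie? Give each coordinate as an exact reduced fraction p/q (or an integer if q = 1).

B = (-14/3, 1/3)
E = (-1363/411, 132/137)

1. B_x = -14/3  [B is the centroid of △CAD]
2. B_y = 1/3  [B is the centroid of △CAD]
   → B = (-14/3, 1/3)
3. E_x = -1363/411  [C, A, E are collinear ∩ BE ⟂ CA]
4. E_y = 132/137  [C, A, E are collinear ∩ BE ⟂ CA]
   → E = (-1363/411, 132/137)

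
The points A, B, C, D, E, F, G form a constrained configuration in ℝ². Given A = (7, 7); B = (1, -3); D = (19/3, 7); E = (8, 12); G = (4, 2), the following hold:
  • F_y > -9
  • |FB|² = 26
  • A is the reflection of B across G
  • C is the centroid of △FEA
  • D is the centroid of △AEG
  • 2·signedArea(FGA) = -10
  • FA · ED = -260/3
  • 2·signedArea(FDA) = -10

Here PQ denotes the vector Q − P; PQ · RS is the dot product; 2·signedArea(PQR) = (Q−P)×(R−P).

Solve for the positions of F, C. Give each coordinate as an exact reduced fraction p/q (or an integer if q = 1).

1. F_x = 0  [FA · ED = -260/3 ∩ 2·signedArea(FGA) = -10]
2. F_y = -8  [FA · ED = -260/3 ∩ 2·signedArea(FGA) = -10]
   → F = (0, -8)
3. C_x = 5  [C is the centroid of △FEA]
4. C_y = 11/3  [C is the centroid of △FEA]
   → C = (5, 11/3)

C = (5, 11/3)
F = (0, -8)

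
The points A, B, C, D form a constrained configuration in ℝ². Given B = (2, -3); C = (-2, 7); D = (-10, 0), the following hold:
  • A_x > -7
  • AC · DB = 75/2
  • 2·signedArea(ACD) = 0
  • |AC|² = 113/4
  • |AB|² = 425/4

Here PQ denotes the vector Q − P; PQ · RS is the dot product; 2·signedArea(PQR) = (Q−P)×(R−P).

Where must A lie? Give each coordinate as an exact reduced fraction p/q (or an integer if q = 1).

A = (-6, 7/2)

1. A_x = -6  [2·signedArea(ACD) = 0 ∩ AC · DB = 75/2]
2. A_y = 7/2  [2·signedArea(ACD) = 0 ∩ AC · DB = 75/2]
   → A = (-6, 7/2)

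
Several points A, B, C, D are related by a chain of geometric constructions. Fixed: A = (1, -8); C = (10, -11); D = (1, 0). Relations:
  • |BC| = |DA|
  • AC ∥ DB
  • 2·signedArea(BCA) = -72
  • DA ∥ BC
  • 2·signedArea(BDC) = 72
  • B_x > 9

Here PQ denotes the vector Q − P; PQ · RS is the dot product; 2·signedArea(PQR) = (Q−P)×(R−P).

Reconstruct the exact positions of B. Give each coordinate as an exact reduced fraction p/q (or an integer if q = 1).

1. B_x = 10  [DA ∥ BC ∩ AC ∥ DB]
2. B_y = -3  [DA ∥ BC ∩ AC ∥ DB]
   → B = (10, -3)

B = (10, -3)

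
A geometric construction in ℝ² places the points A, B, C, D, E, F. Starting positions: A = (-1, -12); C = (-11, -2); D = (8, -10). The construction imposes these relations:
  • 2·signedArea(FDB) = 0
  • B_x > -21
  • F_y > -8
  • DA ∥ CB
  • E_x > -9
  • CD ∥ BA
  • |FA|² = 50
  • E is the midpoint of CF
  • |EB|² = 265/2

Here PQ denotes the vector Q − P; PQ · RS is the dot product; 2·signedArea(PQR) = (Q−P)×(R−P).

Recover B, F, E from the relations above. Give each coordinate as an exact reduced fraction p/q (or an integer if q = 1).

B = (-20, -4)
E = (-17/2, -9/2)
F = (-6, -7)

1. B_x = -20  [CD ∥ BA ∩ DA ∥ CB]
2. B_y = -4  [CD ∥ BA ∩ DA ∥ CB]
   → B = (-20, -4)
3. F_x = -6  [line -6·x + -28·y + -232 = 0 ∩ |FA|² = 50]
4. F_y = -7  [line -6·x + -28·y + -232 = 0 ∩ |FA|² = 50]
   → F = (-6, -7)
5. E_x = -17/2  [E is the midpoint of CF]
6. E_y = -9/2  [E is the midpoint of CF]
   → E = (-17/2, -9/2)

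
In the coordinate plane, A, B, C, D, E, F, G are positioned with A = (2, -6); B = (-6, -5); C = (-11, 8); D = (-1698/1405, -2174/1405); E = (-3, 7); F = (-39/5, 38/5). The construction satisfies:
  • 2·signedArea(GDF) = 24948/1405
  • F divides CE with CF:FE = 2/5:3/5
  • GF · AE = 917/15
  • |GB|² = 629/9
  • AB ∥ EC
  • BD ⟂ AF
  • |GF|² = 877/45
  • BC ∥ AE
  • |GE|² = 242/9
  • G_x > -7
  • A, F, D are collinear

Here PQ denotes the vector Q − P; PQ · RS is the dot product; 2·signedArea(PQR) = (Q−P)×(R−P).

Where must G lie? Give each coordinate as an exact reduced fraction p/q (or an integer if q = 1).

G = (-20/3, 10/3)

1. G_x = -20/3  [GF · AE = 917/15 ∩ 2·signedArea(GDF) = 24948/1405]
2. G_y = 10/3  [GF · AE = 917/15 ∩ 2·signedArea(GDF) = 24948/1405]
   → G = (-20/3, 10/3)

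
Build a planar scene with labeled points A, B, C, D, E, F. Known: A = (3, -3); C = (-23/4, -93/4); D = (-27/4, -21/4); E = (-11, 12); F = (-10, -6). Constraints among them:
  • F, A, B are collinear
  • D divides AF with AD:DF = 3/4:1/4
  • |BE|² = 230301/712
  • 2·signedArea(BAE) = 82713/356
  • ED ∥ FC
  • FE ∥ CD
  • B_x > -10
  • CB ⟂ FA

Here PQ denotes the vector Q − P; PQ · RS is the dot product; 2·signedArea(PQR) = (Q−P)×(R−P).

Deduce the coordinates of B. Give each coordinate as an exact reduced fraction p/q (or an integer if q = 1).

B = (-3469/356, -2115/356)

1. B_x = -3469/356  [F, A, B are collinear ∩ CB ⟂ FA]
2. B_y = -2115/356  [F, A, B are collinear ∩ CB ⟂ FA]
   → B = (-3469/356, -2115/356)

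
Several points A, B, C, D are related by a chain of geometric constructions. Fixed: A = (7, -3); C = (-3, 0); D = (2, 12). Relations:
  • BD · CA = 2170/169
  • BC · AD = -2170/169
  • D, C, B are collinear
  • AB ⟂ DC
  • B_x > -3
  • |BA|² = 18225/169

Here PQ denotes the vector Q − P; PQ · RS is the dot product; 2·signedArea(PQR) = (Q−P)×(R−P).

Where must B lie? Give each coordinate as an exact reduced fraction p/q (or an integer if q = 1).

1. B_x = -437/169  [D, C, B are collinear ∩ AB ⟂ DC]
2. B_y = 168/169  [D, C, B are collinear ∩ AB ⟂ DC]
   → B = (-437/169, 168/169)

B = (-437/169, 168/169)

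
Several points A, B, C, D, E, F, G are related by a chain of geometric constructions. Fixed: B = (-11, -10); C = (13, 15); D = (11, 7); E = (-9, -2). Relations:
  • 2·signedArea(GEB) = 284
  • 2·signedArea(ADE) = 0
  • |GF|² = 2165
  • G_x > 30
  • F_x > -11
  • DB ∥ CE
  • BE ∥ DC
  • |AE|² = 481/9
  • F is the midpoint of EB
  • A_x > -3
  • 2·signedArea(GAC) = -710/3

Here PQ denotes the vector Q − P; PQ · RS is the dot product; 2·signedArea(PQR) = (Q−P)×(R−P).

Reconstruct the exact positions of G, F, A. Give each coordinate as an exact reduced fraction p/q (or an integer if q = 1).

A = (-7/3, 1)
F = (-10, -6)
G = (31, 16)

1. F_x = -10  [F is the midpoint of EB]
2. F_y = -6  [F is the midpoint of EB]
   → F = (-10, -6)
3. A_x = -7/3  [line 9·x + -20·y + 41 = 0 ∩ |AE|² = 481/9]
4. A_y = 1  [line 9·x + -20·y + 41 = 0 ∩ |AE|² = 481/9]
   → A = (-7/3, 1)
5. G_x = 31  [2·signedArea(GEB) = 284 ∩ 2·signedArea(GAC) = -710/3]
6. G_y = 16  [2·signedArea(GEB) = 284 ∩ 2·signedArea(GAC) = -710/3]
   → G = (31, 16)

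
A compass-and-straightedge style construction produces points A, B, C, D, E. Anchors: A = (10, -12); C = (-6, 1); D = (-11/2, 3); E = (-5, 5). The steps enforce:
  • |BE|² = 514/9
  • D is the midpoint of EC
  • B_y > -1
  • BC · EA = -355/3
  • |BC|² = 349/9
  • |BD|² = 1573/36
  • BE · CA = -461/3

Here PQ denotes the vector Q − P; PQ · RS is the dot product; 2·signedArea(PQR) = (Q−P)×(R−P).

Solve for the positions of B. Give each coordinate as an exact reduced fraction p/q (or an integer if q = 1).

1. B_x = 0  [BE · CA = -461/3 ∩ BC · EA = -355/3]
2. B_y = -2/3  [BE · CA = -461/3 ∩ BC · EA = -355/3]
   → B = (0, -2/3)

B = (0, -2/3)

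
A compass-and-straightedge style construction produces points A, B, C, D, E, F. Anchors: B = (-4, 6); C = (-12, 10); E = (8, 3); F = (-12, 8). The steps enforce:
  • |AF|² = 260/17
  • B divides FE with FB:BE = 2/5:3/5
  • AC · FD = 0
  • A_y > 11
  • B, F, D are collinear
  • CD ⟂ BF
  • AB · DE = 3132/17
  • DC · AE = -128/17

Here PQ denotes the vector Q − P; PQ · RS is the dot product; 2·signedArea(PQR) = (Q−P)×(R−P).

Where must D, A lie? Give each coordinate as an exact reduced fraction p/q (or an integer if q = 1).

A = (-196/17, 202/17)
D = (-212/17, 138/17)

1. D_x = -212/17  [B, F, D are collinear ∩ CD ⟂ BF]
2. D_y = 138/17  [B, F, D are collinear ∩ CD ⟂ BF]
   → D = (-212/17, 138/17)
3. A_x = -196/17  [AC · FD = 0 ∩ DC · AE = -128/17]
4. A_y = 202/17  [AC · FD = 0 ∩ DC · AE = -128/17]
   → A = (-196/17, 202/17)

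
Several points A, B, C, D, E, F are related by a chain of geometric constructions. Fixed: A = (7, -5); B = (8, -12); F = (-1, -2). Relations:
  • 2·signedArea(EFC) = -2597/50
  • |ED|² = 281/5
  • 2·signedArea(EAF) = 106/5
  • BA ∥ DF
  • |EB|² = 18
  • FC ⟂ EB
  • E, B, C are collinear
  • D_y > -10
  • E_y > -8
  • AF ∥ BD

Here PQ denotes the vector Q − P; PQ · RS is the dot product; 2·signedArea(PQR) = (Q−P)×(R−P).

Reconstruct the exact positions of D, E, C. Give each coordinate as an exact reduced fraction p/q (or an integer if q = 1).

1. D_x = 0  [BA ∥ DF ∩ AF ∥ BD]
2. D_y = -9  [BA ∥ DF ∩ AF ∥ BD]
   → D = (0, -9)
3. E_x = 37/5  [line -3·x + -8·y + -201/5 = 0 ∩ |EB|² = 18]
4. E_y = -39/5  [line -3·x + -8·y + -201/5 = 0 ∩ |EB|² = 18]
   → E = (37/5, -39/5)
5. C_x = 321/50  [2·signedArea(EFC) = -2597/50 ∩ E, B, C are collinear]
6. C_y = -47/50  [2·signedArea(EFC) = -2597/50 ∩ E, B, C are collinear]
   → C = (321/50, -47/50)

C = (321/50, -47/50)
D = (0, -9)
E = (37/5, -39/5)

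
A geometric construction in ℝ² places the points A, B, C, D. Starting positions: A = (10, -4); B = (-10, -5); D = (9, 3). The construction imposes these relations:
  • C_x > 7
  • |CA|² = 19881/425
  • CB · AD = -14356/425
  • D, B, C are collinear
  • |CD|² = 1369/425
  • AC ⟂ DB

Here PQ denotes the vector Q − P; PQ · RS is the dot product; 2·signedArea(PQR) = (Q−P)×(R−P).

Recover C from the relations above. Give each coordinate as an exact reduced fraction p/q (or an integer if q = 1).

C = (3122/425, 979/425)

1. C_x = 3122/425  [D, B, C are collinear ∩ AC ⟂ DB]
2. C_y = 979/425  [D, B, C are collinear ∩ AC ⟂ DB]
   → C = (3122/425, 979/425)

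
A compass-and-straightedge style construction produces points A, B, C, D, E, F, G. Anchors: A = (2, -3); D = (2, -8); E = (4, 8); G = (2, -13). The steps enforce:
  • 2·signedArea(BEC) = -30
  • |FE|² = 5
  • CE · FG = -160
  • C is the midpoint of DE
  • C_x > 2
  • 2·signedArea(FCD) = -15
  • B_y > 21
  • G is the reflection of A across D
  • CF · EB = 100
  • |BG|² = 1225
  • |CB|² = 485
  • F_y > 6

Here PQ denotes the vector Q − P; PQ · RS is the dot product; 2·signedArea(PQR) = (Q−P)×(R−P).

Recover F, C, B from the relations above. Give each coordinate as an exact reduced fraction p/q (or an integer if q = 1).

B = (2, 22)
C = (3, 0)
F = (2, 7)

1. C_x = 3  [C is the midpoint of DE]
2. C_y = 0  [C is the midpoint of DE]
   → C = (3, 0)
3. B_x = 2  [line 8·x + -1·y + 6 = 0 ∩ |BG|² = 1225]
4. B_y = 22  [line 8·x + -1·y + 6 = 0 ∩ |BG|² = 1225]
   → B = (2, 22)
5. F_x = 2  [2·signedArea(FCD) = -15 ∩ CE · FG = -160]
6. F_y = 7  [2·signedArea(FCD) = -15 ∩ CE · FG = -160]
   → F = (2, 7)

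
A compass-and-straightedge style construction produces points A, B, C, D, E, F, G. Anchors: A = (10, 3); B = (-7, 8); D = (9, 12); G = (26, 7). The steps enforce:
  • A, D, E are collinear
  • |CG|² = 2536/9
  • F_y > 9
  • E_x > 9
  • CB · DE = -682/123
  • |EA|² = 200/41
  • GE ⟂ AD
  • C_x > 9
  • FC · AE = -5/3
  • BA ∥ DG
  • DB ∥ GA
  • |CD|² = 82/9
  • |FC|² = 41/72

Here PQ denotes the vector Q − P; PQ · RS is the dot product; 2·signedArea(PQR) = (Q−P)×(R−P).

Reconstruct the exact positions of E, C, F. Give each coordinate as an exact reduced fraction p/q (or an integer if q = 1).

C = (28/3, 9)
E = (400/41, 213/41)
F = (37/4, 39/4)

1. E_x = 400/41  [A, D, E are collinear ∩ GE ⟂ AD]
2. E_y = 213/41  [A, D, E are collinear ∩ GE ⟂ AD]
   → E = (400/41, 213/41)
3. C_x = 28/3  [line -31/41·x + 279/41·y + -6665/123 = 0 ∩ |CD|² = 82/9]
4. C_y = 9  [line -31/41·x + 279/41·y + -6665/123 = 0 ∩ |CD|² = 82/9]
   → C = (28/3, 9)
5. F_x = 37/4  [line 10/41·x + -90/41·y + 785/41 = 0 ∩ |FC|² = 41/72]
6. F_y = 39/4  [line 10/41·x + -90/41·y + 785/41 = 0 ∩ |FC|² = 41/72]
   → F = (37/4, 39/4)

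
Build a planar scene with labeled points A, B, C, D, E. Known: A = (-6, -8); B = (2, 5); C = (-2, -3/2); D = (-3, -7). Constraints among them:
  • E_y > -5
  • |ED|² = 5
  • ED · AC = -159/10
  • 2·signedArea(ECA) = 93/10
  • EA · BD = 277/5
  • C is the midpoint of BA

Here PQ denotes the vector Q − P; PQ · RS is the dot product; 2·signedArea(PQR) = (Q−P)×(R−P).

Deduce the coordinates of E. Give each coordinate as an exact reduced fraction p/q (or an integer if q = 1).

1. E_x = -13/5  [2·signedArea(ECA) = 93/10 ∩ ED · AC = -159/10]
2. E_y = -24/5  [2·signedArea(ECA) = 93/10 ∩ ED · AC = -159/10]
   → E = (-13/5, -24/5)

E = (-13/5, -24/5)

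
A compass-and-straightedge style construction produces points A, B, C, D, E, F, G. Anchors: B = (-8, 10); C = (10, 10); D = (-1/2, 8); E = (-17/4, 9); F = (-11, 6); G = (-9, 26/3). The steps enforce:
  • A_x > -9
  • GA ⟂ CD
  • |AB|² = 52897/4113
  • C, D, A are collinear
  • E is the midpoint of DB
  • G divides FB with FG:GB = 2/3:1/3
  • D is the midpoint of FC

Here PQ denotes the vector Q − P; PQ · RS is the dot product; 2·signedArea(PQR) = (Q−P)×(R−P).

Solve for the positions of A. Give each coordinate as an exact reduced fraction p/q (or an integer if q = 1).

1. A_x = -3921/457  [C, D, A are collinear ∩ GA ⟂ CD]
2. A_y = 8858/1371  [C, D, A are collinear ∩ GA ⟂ CD]
   → A = (-3921/457, 8858/1371)

A = (-3921/457, 8858/1371)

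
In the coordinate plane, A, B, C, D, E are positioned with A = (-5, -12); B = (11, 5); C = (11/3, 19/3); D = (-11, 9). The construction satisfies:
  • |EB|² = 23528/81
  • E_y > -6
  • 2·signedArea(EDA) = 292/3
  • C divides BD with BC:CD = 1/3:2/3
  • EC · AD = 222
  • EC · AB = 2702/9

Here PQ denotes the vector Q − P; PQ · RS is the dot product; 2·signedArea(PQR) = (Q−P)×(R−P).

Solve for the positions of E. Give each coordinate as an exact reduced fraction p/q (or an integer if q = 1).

E = (-19/9, -53/9)

1. E_x = -19/9  [2·signedArea(EDA) = 292/3 ∩ EC · AD = 222]
2. E_y = -53/9  [2·signedArea(EDA) = 292/3 ∩ EC · AD = 222]
   → E = (-19/9, -53/9)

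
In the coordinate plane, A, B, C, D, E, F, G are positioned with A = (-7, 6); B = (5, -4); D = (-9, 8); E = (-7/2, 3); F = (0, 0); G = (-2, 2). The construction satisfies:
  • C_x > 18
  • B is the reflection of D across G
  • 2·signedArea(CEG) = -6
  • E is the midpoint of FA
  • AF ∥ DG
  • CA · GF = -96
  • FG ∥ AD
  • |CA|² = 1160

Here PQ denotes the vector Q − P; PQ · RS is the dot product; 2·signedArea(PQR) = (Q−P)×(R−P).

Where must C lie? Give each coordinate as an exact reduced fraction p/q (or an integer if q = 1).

C = (19, -16)

1. C_x = 19  [2·signedArea(CEG) = -6 ∩ CA · GF = -96]
2. C_y = -16  [2·signedArea(CEG) = -6 ∩ CA · GF = -96]
   → C = (19, -16)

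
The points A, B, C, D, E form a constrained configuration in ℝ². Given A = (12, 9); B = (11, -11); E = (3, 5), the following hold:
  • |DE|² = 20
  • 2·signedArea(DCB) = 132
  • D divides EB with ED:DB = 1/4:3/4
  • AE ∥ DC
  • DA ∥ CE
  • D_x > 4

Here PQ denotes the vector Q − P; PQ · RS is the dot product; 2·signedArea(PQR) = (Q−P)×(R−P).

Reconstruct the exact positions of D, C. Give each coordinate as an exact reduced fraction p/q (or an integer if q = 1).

C = (-4, -3)
D = (5, 1)

1. D_x = 5  [D divides EB with ED:DB = 1/4:3/4]
2. D_y = 1  [D divides EB with ED:DB = 1/4:3/4]
   → D = (5, 1)
3. C_x = -4  [DA ∥ CE ∩ AE ∥ DC]
4. C_y = -3  [DA ∥ CE ∩ AE ∥ DC]
   → C = (-4, -3)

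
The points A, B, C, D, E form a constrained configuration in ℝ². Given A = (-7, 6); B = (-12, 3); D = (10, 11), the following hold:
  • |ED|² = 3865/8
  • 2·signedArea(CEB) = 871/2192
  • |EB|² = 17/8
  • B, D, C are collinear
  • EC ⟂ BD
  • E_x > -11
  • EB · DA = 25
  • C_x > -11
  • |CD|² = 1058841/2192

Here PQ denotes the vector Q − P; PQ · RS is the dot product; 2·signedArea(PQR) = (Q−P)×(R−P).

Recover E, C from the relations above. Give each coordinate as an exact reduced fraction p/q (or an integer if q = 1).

1. E_x = -43/4  [line 17·x + 5·y + 164 = 0 ∩ |ED|² = 3865/8]
2. E_y = 15/4  [line 17·x + 5·y + 164 = 0 ∩ |ED|² = 3865/8]
   → E = (-43/4, 15/4)
3. C_x = -5839/548  [B, D, C are collinear ∩ EC ⟂ BD]
4. C_y = 478/137  [B, D, C are collinear ∩ EC ⟂ BD]
   → C = (-5839/548, 478/137)

C = (-5839/548, 478/137)
E = (-43/4, 15/4)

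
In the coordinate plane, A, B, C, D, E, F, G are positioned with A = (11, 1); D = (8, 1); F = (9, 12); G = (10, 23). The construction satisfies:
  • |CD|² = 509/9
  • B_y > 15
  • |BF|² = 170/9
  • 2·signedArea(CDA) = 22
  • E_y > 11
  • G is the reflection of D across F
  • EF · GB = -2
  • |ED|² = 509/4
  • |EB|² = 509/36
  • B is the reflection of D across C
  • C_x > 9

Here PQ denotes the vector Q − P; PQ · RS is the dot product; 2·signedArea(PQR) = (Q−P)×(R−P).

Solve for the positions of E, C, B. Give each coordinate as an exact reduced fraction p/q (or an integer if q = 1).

1. C_y = 25/3  [2·signedArea(CDA) = 22]
2. C_x = 29/3  [|CD|² = 509/9]
   → C = (29/3, 25/3)
3. B_x = 34/3  [B is the reflection of D across C]
4. B_y = 47/3  [B is the reflection of D across C]
   → B = (34/3, 47/3)
5. E_x = 21/2  [line -4/3·x + 22/3·y + -74 = 0 ∩ |ED|² = 509/4]
6. E_y = 12  [line -4/3·x + 22/3·y + -74 = 0 ∩ |ED|² = 509/4]
   → E = (21/2, 12)

B = (34/3, 47/3)
C = (29/3, 25/3)
E = (21/2, 12)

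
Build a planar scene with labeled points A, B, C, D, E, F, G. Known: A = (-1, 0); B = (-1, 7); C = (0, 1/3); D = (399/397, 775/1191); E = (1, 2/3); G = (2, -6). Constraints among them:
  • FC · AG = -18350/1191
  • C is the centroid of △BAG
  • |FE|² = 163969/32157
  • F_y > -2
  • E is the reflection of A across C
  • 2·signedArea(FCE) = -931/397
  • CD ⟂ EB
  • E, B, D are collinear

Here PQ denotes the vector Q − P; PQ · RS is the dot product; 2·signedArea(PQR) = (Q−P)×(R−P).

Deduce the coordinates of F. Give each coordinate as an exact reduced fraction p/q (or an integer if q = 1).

F = (1592/1191, -5596/3573)

1. F_x = 1592/1191  [2·signedArea(FCE) = -931/397 ∩ FC · AG = -18350/1191]
2. F_y = -5596/3573  [2·signedArea(FCE) = -931/397 ∩ FC · AG = -18350/1191]
   → F = (1592/1191, -5596/3573)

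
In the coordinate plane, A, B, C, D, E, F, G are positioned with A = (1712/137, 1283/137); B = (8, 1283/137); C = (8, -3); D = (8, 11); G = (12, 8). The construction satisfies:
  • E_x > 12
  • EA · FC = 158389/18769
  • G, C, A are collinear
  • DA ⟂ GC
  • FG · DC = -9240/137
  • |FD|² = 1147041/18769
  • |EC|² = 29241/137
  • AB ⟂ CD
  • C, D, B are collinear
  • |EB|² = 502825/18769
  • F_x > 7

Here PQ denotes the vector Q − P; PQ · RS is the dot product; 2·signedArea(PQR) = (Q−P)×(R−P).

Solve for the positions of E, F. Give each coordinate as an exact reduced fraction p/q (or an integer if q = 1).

1. F_y = 436/137  [FG · DC = -9240/137]
2. F_x = 8  [|FD|² = 1147041/18769]
   → F = (8, 436/137)
3. E_y = 1470/137  [EA · FC = 158389/18769]
4. E_x = 1780/137  [|EB|² = 502825/18769]
   → E = (1780/137, 1470/137)

E = (1780/137, 1470/137)
F = (8, 436/137)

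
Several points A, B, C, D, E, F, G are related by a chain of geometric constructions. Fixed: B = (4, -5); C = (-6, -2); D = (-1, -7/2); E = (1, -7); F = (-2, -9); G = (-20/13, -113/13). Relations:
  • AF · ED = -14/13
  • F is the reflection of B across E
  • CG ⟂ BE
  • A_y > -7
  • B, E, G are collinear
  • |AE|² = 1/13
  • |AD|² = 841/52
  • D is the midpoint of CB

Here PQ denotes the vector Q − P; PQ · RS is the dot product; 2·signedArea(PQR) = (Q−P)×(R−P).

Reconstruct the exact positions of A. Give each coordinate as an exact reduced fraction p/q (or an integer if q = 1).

A = (16/13, -89/13)

1. A_x = 16/13  [line 2·x + -7/2·y + -687/26 = 0 ∩ |AD|² = 841/52]
2. A_y = -89/13  [line 2·x + -7/2·y + -687/26 = 0 ∩ |AD|² = 841/52]
   → A = (16/13, -89/13)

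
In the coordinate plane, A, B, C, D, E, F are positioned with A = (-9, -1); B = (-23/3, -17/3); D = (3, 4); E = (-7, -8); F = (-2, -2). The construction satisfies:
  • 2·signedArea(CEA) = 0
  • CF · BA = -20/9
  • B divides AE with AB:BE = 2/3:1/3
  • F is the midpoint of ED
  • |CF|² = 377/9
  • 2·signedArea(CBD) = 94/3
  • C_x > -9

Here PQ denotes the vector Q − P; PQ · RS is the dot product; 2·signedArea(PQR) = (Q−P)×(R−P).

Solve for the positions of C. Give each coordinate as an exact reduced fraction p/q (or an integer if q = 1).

C = (-25/3, -10/3)

1. C_x = -25/3  [2·signedArea(CEA) = 0 ∩ CF · BA = -20/9]
2. C_y = -10/3  [2·signedArea(CEA) = 0 ∩ CF · BA = -20/9]
   → C = (-25/3, -10/3)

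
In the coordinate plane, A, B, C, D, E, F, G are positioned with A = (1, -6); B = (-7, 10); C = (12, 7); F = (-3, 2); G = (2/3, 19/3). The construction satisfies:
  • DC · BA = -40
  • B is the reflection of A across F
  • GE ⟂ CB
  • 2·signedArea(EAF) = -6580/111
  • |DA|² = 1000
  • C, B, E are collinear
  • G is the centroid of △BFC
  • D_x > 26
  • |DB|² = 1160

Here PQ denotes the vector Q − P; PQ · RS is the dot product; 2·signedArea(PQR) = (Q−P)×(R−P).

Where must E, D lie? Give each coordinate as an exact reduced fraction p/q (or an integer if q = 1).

D = (27, 12)
E = (116/111, 323/37)

1. E_x = 116/111  [C, B, E are collinear ∩ GE ⟂ CB]
2. E_y = 323/37  [C, B, E are collinear ∩ GE ⟂ CB]
   → E = (116/111, 323/37)
3. D_x = 27  [line -8·x + 16·y + 24 = 0 ∩ |DA|² = 1000]
4. D_y = 12  [line -8·x + 16·y + 24 = 0 ∩ |DA|² = 1000]
   → D = (27, 12)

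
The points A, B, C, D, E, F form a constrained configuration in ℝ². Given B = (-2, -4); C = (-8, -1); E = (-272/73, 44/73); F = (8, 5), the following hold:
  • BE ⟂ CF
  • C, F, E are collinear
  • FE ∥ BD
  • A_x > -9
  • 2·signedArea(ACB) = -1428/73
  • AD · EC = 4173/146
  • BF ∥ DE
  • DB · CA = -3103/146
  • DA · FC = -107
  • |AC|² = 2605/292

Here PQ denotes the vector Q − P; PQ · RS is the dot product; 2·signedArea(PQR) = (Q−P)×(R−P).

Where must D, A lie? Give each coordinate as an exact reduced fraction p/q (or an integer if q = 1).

1. D_x = -1002/73  [BF ∥ DE ∩ FE ∥ BD]
2. D_y = -613/73  [BF ∥ DE ∩ FE ∥ BD]
   → D = (-1002/73, -613/73)
3. A_x = -637/73  [2·signedArea(ACB) = -1428/73 ∩ DA · FC = -107]
4. A_y = -569/146  [2·signedArea(ACB) = -1428/73 ∩ DA · FC = -107]
   → A = (-637/73, -569/146)

A = (-637/73, -569/146)
D = (-1002/73, -613/73)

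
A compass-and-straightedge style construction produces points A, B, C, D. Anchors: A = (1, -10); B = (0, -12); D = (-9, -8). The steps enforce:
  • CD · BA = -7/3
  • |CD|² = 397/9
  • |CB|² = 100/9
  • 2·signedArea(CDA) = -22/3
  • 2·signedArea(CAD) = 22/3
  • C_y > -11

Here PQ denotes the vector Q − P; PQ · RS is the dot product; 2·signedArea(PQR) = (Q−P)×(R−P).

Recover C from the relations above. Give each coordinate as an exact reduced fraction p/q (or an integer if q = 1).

C = (-8/3, -10)

1. C_x = -8/3  [2·signedArea(CDA) = -22/3 ∩ CD · BA = -7/3]
2. C_y = -10  [2·signedArea(CDA) = -22/3 ∩ CD · BA = -7/3]
   → C = (-8/3, -10)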